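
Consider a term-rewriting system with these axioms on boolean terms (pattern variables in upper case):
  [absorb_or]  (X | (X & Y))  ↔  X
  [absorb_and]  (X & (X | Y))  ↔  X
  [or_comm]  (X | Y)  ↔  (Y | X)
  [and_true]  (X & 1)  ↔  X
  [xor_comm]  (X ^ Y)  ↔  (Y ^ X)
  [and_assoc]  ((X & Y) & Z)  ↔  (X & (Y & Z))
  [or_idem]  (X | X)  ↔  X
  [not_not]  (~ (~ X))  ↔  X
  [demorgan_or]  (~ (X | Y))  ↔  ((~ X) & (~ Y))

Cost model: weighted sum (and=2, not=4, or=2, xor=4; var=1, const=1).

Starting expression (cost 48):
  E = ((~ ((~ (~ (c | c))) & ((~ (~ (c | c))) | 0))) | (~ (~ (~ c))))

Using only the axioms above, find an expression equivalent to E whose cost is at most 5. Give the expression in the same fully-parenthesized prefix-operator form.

(~ c)   [cost 5]

step 1: absorb_and (→) rewrites ((~ (~ (c | c))) & ((~ (~ (c | c))) | 0)) into (~ (~ (c | c))), now ((~ (~ (~ (c | c)))) | (~ (~ (~ c))))
step 2: or_idem (→) rewrites (c | c) into c, now ((~ (~ (~ c))) | (~ (~ (~ c))))
step 3: or_idem (→) rewrites ((~ (~ (~ c))) | (~ (~ (~ c)))) into (~ (~ (~ c)))
step 4: not_not (→) rewrites (~ (~ (~ c))) into (~ c), reaching cost 5 (bound 5)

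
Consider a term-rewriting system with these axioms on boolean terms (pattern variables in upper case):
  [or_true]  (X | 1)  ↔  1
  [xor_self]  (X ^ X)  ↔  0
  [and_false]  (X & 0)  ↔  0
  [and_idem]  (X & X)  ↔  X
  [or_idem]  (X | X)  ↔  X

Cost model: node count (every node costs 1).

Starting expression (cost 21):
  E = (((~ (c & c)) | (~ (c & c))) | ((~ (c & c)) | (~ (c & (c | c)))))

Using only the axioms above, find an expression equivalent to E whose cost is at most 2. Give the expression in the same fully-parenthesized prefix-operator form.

1. [or_idem →] (c | c)  →  c;  E = (((~ (c & c)) | (~ (c & c))) | ((~ (c & c)) | (~ (c & c))))
2. [or_idem →] (((~ (c & c)) | (~ (c & c))) | ((~ (c & c)) | (~ (c & c))))  →  ((~ (c & c)) | (~ (c & c)))
3. [or_idem →] ((~ (c & c)) | (~ (c & c)))  →  (~ (c & c))
4. [and_idem →] (c & c)  →  c;  cost 2 ≤ 2, done

(~ c)   [cost 2]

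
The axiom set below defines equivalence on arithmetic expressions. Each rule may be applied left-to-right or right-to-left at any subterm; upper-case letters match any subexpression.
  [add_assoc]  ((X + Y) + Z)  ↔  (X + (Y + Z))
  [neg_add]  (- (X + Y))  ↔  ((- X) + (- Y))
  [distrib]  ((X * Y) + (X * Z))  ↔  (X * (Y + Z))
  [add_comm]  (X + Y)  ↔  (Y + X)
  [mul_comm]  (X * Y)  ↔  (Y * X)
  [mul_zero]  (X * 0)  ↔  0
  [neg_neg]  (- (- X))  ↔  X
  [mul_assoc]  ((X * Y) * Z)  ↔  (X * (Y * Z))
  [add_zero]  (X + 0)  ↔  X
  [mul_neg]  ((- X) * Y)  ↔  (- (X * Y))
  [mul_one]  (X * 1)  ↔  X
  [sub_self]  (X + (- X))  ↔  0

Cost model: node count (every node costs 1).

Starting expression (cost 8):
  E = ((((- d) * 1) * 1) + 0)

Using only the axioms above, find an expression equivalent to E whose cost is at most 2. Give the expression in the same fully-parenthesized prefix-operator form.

(- d)   [cost 2]

1. [add_zero →] ((((- d) * 1) * 1) + 0)  →  (((- d) * 1) * 1)
2. [mul_one →] (((- d) * 1) * 1)  →  ((- d) * 1)
3. [mul_one →] ((- d) * 1)  →  (- d);  cost 2 ≤ 2, done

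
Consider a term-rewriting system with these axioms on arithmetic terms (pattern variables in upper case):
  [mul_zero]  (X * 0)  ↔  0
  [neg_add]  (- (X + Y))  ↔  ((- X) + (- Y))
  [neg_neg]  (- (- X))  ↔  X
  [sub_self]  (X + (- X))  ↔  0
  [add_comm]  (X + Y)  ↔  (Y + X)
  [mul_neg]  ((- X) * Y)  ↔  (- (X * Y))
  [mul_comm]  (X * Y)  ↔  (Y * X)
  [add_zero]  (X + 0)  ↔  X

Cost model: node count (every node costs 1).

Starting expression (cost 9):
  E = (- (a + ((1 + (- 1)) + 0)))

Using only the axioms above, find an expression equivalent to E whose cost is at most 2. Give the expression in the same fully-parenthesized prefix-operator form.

(1) (1 + (- 1))  =[sub_self →]=  0    ⊢ (- (a + (0 + 0)))
(2) (0 + 0)  =[add_zero →]=  0    ⊢ (- (a + 0))
(3) (a + 0)  =[add_zero →]=  a    ⊢ cost 2, within 2

(- a)   [cost 2]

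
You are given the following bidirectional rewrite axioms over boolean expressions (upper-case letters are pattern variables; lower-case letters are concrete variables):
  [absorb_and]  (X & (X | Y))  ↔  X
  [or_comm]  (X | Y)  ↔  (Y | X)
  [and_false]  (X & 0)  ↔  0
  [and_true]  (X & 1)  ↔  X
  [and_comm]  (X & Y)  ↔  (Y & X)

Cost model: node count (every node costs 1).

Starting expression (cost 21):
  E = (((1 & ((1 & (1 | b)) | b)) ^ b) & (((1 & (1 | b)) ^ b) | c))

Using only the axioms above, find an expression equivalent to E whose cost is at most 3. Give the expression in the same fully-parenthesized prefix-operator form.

(1) (1 & (1 | b))  =[absorb_and →]=  1    ⊢ (((1 & (1 | b)) ^ b) & (((1 & (1 | b)) ^ b) | c))
(2) (((1 & (1 | b)) ^ b) & (((1 & (1 | b)) ^ b) | c))  =[absorb_and →]=  ((1 & (1 | b)) ^ b)
(3) (1 & (1 | b))  =[absorb_and →]=  1    ⊢ cost 3, within 3

(1 ^ b)   [cost 3]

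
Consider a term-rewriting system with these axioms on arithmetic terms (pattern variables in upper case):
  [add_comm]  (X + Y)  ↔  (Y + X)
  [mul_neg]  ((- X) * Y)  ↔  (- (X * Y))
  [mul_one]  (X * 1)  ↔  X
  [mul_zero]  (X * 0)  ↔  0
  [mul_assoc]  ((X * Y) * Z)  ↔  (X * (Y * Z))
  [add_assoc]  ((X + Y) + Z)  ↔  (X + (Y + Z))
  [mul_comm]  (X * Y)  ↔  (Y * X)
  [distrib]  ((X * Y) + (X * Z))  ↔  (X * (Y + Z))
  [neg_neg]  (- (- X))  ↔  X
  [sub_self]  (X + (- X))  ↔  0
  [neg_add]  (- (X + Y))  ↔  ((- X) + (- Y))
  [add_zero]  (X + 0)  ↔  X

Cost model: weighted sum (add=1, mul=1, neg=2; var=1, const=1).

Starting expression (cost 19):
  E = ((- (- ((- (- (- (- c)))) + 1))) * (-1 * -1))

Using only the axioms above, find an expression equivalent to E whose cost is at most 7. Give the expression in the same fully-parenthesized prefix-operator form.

1. [neg_neg →] (- (- (- c)))  →  (- c);  E = ((- (- ((- (- c)) + 1))) * (-1 * -1))
2. [neg_neg →] (- (- ((- (- c)) + 1)))  →  ((- (- c)) + 1);  E = (((- (- c)) + 1) * (-1 * -1))
3. [neg_neg →] (- (- c))  →  c;  cost 7 ≤ 7, done

((c + 1) * (-1 * -1))   [cost 7]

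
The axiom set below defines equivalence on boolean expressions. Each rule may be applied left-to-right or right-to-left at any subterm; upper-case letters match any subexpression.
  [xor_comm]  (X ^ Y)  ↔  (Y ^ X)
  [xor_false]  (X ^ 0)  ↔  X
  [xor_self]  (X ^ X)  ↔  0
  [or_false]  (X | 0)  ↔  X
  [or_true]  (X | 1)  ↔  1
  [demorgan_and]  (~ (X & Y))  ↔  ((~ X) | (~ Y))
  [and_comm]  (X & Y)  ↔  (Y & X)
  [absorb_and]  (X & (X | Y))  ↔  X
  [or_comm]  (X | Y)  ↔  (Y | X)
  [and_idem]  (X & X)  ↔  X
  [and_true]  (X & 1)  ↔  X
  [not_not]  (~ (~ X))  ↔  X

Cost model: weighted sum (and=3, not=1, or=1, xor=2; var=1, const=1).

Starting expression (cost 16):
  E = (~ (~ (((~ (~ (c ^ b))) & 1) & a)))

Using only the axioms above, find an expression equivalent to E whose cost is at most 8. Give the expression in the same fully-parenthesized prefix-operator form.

((c ^ b) & a)   [cost 8]

(1) (~ (~ (c ^ b)))  =[not_not →]=  (c ^ b)    ⊢ (~ (~ (((c ^ b) & 1) & a)))
(2) ((c ^ b) & 1)  =[and_true →]=  (c ^ b)    ⊢ (~ (~ ((c ^ b) & a)))
(3) (~ (~ ((c ^ b) & a)))  =[not_not →]=  ((c ^ b) & a)    ⊢ cost 8, within 8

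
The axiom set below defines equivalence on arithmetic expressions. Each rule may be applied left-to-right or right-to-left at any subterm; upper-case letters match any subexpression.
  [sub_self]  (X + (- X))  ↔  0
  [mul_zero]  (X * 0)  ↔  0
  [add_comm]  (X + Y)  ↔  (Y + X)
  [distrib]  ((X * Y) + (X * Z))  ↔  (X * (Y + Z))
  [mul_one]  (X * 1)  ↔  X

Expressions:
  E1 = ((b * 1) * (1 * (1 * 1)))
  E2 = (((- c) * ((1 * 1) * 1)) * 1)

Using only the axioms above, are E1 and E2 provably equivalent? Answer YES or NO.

All listed rules preserve value, hence provable equivalence implies equal values everywhere; look for a separating assignment.
b=0, c=1 gives E1 ↦ 0, E2 ↦ -1; values differ ⇒ not provably equivalent.

NO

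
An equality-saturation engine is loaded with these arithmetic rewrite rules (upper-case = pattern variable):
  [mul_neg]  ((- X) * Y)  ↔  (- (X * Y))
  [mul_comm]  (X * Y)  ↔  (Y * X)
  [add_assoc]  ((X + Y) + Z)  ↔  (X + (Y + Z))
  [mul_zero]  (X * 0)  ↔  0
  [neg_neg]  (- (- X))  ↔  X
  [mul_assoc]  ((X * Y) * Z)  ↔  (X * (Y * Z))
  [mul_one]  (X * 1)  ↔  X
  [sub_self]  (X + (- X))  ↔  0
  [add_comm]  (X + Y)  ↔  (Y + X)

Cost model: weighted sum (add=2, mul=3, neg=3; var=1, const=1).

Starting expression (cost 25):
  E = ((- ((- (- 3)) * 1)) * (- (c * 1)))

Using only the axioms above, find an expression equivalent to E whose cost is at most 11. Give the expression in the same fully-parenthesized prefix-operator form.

((- 3) * (- c))   [cost 11]

step 1: mul_one (→) rewrites (c * 1) into c, now ((- ((- (- 3)) * 1)) * (- c))
step 2: mul_one (→) rewrites ((- (- 3)) * 1) into (- (- 3)), now ((- (- (- 3))) * (- c))
step 3: neg_neg (→) rewrites (- (- (- 3))) into (- 3), reaching cost 11 (bound 11)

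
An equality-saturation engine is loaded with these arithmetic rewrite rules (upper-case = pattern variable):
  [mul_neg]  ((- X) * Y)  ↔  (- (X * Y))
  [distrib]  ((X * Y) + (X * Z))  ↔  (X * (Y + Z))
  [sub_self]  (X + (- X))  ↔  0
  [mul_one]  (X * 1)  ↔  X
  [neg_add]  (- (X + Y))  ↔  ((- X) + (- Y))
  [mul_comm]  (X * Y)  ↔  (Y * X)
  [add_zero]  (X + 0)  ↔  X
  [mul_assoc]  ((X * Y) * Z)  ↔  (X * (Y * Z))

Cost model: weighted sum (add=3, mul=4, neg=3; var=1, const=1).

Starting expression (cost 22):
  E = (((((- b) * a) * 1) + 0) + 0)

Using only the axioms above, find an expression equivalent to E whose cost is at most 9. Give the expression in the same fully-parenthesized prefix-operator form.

1. [add_zero →] ((((- b) * a) * 1) + 0)  →  (((- b) * a) * 1);  E = ((((- b) * a) * 1) + 0)
2. [mul_neg →] ((- b) * a)  →  (- (b * a));  E = (((- (b * a)) * 1) + 0)
3. [add_zero →] (((- (b * a)) * 1) + 0)  →  ((- (b * a)) * 1)
4. [mul_one →] ((- (b * a)) * 1)  →  (- (b * a));  cost 9 ≤ 9, done

(- (b * a))   [cost 9]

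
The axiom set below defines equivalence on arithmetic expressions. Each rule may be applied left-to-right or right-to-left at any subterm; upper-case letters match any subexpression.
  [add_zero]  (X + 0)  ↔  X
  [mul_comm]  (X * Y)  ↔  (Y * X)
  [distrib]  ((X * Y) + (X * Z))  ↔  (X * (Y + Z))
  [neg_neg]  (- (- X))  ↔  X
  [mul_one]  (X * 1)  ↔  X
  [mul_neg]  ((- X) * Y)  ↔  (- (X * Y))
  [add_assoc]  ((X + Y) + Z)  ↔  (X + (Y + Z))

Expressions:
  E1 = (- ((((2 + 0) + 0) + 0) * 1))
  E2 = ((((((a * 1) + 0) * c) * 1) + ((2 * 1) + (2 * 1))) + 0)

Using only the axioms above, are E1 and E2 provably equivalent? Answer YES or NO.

NO

Every axiom is a valid identity, so a rewrite proof would force E1 and E2 to agree under every assignment.
At a=0, c=0: E1 = -2 but E2 = 4; they differ, so no derivation exists.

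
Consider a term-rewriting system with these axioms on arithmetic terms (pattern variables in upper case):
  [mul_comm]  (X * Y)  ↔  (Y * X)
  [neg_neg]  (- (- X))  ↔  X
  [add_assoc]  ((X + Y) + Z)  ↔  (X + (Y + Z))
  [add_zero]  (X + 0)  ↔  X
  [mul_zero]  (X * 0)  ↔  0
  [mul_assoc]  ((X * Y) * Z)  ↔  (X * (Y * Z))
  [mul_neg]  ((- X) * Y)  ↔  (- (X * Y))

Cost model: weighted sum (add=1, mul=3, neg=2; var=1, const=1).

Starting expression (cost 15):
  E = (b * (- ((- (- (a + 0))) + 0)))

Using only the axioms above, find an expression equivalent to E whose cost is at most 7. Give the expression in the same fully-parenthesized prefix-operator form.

step 1: add_zero (→) rewrites (a + 0) into a, now (b * (- ((- (- a)) + 0)))
step 2: add_zero (→) rewrites ((- (- a)) + 0) into (- (- a)), now (b * (- (- (- a))))
step 3: neg_neg (→) rewrites (- (- a)) into a, reaching cost 7 (bound 7)

(b * (- a))   [cost 7]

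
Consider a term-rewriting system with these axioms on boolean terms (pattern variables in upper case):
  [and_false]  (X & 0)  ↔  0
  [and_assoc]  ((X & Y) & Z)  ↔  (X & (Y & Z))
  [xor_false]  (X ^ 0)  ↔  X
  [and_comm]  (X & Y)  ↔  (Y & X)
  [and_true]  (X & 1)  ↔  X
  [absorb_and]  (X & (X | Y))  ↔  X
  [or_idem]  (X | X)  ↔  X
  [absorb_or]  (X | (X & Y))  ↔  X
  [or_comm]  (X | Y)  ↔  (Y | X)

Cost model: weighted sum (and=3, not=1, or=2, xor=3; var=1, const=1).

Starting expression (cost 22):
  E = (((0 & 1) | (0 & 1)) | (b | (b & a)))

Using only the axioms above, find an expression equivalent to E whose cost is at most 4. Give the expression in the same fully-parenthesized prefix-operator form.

(0 | b)   [cost 4]

step 1: or_idem (→) rewrites ((0 & 1) | (0 & 1)) into (0 & 1), now ((0 & 1) | (b | (b & a)))
step 2: and_true (→) rewrites (0 & 1) into 0, now (0 | (b | (b & a)))
step 3: absorb_or (→) rewrites (b | (b & a)) into b, reaching cost 4 (bound 4)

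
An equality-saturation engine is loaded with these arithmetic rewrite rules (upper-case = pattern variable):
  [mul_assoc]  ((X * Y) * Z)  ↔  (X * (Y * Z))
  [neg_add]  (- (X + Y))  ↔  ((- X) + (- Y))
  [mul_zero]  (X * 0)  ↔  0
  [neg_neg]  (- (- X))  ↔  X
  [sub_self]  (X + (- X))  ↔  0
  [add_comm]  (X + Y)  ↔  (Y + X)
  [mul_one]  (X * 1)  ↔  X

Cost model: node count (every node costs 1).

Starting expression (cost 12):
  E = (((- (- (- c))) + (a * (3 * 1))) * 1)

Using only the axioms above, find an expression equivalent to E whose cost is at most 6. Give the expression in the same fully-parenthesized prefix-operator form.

step 1: mul_one (→) rewrites (3 * 1) into 3, now (((- (- (- c))) + (a * 3)) * 1)
step 2: mul_one (→) rewrites (((- (- (- c))) + (a * 3)) * 1) into ((- (- (- c))) + (a * 3))
step 3: neg_neg (→) rewrites (- (- c)) into c, reaching cost 6 (bound 6)

((- c) + (a * 3))   [cost 6]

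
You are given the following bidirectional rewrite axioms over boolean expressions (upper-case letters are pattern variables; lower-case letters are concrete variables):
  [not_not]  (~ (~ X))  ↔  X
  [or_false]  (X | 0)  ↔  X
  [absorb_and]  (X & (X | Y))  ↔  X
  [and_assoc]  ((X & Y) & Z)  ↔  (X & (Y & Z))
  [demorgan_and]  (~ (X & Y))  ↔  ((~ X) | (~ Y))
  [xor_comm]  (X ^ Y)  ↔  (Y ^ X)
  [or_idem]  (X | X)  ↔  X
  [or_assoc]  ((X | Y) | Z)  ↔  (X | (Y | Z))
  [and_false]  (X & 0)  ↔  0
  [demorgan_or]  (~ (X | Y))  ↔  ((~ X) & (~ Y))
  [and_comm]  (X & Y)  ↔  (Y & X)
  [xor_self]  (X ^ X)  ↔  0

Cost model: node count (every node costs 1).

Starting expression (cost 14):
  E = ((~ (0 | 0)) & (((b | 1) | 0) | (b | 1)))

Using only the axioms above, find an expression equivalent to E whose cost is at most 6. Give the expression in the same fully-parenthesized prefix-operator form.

((~ 0) & (b | 1))   [cost 6]

1. [or_false →] ((b | 1) | 0)  →  (b | 1);  E = ((~ (0 | 0)) & ((b | 1) | (b | 1)))
2. [or_idem →] ((b | 1) | (b | 1))  →  (b | 1);  E = ((~ (0 | 0)) & (b | 1))
3. [or_false →] (0 | 0)  →  0;  cost 6 ≤ 6, done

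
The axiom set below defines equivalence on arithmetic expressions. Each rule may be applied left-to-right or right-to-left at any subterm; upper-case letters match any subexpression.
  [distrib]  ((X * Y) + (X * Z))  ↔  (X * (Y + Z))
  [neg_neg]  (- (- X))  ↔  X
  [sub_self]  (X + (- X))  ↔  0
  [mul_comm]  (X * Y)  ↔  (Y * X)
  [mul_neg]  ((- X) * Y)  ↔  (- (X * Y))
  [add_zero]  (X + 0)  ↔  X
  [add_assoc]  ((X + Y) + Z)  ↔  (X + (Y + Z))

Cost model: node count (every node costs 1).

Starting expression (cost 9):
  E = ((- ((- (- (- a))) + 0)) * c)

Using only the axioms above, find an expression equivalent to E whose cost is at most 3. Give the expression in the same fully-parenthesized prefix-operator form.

(a * c)   [cost 3]

step 1: neg_neg (→) rewrites (- (- a)) into a, now ((- ((- a) + 0)) * c)
step 2: add_zero (→) rewrites ((- a) + 0) into (- a), now ((- (- a)) * c)
step 3: neg_neg (→) rewrites (- (- a)) into a, reaching cost 3 (bound 3)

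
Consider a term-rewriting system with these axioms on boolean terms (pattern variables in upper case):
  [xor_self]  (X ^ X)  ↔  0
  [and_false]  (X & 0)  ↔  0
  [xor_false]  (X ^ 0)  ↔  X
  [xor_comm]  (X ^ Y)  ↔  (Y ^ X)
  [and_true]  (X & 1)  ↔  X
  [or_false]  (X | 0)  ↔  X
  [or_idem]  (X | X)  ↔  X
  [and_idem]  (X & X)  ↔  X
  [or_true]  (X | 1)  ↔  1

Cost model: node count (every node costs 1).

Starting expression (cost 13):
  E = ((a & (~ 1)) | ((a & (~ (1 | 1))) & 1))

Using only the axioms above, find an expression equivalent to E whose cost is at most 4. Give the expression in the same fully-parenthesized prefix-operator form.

(a & (~ 1))   [cost 4]

1. [or_true →] (1 | 1)  →  1;  E = ((a & (~ 1)) | ((a & (~ 1)) & 1))
2. [and_true →] ((a & (~ 1)) & 1)  →  (a & (~ 1));  E = ((a & (~ 1)) | (a & (~ 1)))
3. [or_idem →] ((a & (~ 1)) | (a & (~ 1)))  →  (a & (~ 1));  cost 4 ≤ 4, done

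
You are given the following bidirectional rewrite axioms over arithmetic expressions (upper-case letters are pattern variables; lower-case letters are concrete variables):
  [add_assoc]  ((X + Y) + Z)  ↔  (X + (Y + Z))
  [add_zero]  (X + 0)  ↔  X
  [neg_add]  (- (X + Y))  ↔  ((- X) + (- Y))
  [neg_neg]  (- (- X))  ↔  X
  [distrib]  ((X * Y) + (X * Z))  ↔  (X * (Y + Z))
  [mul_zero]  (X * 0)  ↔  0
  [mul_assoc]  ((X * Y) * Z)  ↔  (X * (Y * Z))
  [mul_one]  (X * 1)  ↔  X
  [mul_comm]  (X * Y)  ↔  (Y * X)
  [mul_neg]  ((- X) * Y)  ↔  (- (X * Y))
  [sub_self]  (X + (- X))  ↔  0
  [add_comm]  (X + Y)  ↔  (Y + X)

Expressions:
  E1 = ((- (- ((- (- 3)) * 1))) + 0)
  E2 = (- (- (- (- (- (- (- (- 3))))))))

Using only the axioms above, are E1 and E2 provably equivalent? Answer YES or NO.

YES

(1) ((- (- ((- (- 3)) * 1))) + 0)  =[add_zero →]=  (- (- ((- (- 3)) * 1)))
(2) ((- (- 3)) * 1)  =[mul_one →]=  (- (- 3))    ⊢ (- (- (- (- 3))))
(3) 3  =[neg_neg ←]=  (- (- 3))    ⊢ (- (- (- (- (- (- 3))))))
(4) (- (- (- 3)))  =[neg_neg ←]=  (- (- (- (- (- 3)))))    ⊢ E2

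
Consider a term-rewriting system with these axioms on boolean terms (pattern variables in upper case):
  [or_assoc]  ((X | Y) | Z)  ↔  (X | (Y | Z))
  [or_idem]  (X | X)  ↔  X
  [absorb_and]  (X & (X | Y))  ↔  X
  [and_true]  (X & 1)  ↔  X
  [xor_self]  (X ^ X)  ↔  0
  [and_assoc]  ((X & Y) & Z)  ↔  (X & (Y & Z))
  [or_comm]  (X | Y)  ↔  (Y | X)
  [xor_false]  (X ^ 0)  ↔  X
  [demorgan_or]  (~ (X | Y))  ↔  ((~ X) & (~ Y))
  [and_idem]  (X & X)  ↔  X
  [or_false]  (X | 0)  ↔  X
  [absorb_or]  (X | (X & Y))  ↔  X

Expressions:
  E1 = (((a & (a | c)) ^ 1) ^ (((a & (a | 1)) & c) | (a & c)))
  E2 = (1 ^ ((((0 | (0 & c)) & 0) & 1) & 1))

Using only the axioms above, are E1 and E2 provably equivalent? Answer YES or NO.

NO

The axioms are sound identities: if E1 ↔* E2 then E1 and E2 evaluate identically under any assignment.
Under a=1, c=0: E1 evaluates to 0, E2 to 1. Distinct ⇒ no rewrite sequence connects them.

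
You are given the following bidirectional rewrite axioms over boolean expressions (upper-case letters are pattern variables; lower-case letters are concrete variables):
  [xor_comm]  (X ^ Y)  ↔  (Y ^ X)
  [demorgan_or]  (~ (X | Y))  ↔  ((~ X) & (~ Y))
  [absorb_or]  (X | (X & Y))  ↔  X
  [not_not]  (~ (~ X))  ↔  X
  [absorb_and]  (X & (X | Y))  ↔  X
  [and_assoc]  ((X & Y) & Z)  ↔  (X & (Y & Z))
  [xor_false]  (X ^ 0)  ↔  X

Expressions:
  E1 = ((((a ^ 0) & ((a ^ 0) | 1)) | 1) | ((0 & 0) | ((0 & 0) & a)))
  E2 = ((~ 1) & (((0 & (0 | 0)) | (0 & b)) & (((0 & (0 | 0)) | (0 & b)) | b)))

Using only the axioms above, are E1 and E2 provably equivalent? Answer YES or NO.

NO

The axioms are sound identities: if E1 ↔* E2 then E1 and E2 evaluate identically under any assignment.
Under a=0, b=0: E1 evaluates to 1, E2 to 0. Distinct ⇒ no rewrite sequence connects them.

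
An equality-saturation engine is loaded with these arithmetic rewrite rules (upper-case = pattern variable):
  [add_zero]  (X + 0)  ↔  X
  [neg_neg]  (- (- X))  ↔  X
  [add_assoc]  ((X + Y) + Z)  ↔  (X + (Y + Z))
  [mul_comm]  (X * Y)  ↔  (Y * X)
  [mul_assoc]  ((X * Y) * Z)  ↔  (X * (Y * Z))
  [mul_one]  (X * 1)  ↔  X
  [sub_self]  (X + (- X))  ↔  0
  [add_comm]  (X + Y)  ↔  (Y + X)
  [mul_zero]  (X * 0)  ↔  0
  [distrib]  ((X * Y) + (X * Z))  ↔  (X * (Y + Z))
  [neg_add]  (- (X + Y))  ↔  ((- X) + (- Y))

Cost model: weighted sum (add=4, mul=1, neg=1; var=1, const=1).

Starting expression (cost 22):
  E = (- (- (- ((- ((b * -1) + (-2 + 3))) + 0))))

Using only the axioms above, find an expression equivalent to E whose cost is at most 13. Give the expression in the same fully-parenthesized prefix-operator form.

(1) ((- ((b * -1) + (-2 + 3))) + 0)  =[add_zero →]=  (- ((b * -1) + (-2 + 3)))    ⊢ (- (- (- (- ((b * -1) + (-2 + 3))))))
(2) (- (- (- (- ((b * -1) + (-2 + 3))))))  =[neg_neg →]=  (- (- ((b * -1) + (-2 + 3))))
(3) (- (- ((b * -1) + (-2 + 3))))  =[neg_neg →]=  ((b * -1) + (-2 + 3))    ⊢ cost 13, within 13

((b * -1) + (-2 + 3))   [cost 13]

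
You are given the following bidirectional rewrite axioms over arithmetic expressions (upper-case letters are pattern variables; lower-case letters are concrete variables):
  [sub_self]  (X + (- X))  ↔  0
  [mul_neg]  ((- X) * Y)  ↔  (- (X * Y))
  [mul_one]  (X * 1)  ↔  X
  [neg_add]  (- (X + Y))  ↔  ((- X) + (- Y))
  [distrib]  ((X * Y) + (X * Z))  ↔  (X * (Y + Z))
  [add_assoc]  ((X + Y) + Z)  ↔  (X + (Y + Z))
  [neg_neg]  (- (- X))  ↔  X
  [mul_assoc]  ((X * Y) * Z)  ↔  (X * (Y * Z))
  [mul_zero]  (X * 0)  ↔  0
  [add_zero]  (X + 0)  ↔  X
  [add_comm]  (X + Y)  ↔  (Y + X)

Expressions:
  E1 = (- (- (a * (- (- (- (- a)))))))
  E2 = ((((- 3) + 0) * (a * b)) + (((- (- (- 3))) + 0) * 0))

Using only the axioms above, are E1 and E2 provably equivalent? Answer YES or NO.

All listed rules preserve value, hence provable equivalence implies equal values everywhere; look for a separating assignment.
a=1, b=0 gives E1 ↦ 1, E2 ↦ 0; values differ ⇒ not provably equivalent.

NO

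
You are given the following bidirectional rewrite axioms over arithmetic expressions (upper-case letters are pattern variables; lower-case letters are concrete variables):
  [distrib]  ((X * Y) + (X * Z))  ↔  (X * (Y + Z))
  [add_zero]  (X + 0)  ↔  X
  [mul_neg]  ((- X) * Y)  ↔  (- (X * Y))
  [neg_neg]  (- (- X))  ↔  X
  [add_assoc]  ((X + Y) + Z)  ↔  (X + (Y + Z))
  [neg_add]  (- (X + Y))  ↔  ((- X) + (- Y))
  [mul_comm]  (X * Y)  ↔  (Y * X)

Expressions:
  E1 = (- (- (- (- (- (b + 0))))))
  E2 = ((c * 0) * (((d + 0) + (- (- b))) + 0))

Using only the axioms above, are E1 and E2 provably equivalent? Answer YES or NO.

NO

The axioms are sound identities: if E1 ↔* E2 then E1 and E2 evaluate identically under any assignment.
Under b=1, c=0, d=0: E1 evaluates to -1, E2 to 0. Distinct ⇒ no rewrite sequence connects them.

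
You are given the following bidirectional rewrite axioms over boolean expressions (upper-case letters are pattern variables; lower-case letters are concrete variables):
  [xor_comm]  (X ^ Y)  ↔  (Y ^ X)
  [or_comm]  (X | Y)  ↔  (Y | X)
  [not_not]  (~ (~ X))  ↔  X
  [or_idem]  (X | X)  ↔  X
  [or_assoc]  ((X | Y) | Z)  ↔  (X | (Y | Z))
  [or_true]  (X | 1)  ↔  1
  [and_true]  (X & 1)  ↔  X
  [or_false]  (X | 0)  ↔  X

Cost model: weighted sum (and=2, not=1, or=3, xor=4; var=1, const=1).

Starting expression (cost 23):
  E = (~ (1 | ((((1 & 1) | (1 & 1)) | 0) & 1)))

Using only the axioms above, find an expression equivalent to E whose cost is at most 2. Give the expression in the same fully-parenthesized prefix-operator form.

(~ 1)   [cost 2]

(1) ((1 & 1) | (1 & 1))  =[or_idem →]=  (1 & 1)    ⊢ (~ (1 | (((1 & 1) | 0) & 1)))
(2) (((1 & 1) | 0) & 1)  =[and_true →]=  ((1 & 1) | 0)    ⊢ (~ (1 | ((1 & 1) | 0)))
(3) ((1 & 1) | 0)  =[or_false →]=  (1 & 1)    ⊢ (~ (1 | (1 & 1)))
(4) (1 & 1)  =[and_true →]=  1    ⊢ (~ (1 | 1))
(5) (1 | 1)  =[or_idem →]=  1    ⊢ cost 2, within 2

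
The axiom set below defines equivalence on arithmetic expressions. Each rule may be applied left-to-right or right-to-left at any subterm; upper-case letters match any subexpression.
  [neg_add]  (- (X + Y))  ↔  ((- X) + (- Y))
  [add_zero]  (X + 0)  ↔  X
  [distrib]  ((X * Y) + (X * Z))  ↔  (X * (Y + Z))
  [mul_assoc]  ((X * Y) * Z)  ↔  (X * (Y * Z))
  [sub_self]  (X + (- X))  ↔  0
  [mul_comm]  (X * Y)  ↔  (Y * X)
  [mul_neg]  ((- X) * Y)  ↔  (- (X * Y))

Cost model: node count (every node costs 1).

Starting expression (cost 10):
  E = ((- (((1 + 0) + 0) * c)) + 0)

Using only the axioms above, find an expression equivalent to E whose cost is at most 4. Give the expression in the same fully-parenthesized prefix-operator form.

1. [add_zero →] (1 + 0)  →  1;  E = ((- ((1 + 0) * c)) + 0)
2. [add_zero →] (1 + 0)  →  1;  E = ((- (1 * c)) + 0)
3. [add_zero →] ((- (1 * c)) + 0)  →  (- (1 * c));  cost 4 ≤ 4, done

(- (1 * c))   [cost 4]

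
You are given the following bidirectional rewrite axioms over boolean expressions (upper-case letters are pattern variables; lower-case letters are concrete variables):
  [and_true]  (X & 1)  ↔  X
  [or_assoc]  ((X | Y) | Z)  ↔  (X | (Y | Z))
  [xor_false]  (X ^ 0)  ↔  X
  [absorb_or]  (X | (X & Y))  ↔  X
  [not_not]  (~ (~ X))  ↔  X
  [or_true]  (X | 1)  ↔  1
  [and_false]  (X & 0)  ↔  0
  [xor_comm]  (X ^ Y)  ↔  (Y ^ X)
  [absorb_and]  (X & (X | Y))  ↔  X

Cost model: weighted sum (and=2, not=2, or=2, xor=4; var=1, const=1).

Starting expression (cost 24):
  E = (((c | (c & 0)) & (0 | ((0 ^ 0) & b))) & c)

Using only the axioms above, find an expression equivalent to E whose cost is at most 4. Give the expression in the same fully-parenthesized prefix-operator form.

step 1: xor_false (→) rewrites (0 ^ 0) into 0, now (((c | (c & 0)) & (0 | (0 & b))) & c)
step 2: absorb_or (→) rewrites (0 | (0 & b)) into 0, now (((c | (c & 0)) & 0) & c)
step 3: absorb_or (→) rewrites (c | (c & 0)) into c, now ((c & 0) & c)
step 4: and_false (→) rewrites (c & 0) into 0, reaching cost 4 (bound 4)

(0 & c)   [cost 4]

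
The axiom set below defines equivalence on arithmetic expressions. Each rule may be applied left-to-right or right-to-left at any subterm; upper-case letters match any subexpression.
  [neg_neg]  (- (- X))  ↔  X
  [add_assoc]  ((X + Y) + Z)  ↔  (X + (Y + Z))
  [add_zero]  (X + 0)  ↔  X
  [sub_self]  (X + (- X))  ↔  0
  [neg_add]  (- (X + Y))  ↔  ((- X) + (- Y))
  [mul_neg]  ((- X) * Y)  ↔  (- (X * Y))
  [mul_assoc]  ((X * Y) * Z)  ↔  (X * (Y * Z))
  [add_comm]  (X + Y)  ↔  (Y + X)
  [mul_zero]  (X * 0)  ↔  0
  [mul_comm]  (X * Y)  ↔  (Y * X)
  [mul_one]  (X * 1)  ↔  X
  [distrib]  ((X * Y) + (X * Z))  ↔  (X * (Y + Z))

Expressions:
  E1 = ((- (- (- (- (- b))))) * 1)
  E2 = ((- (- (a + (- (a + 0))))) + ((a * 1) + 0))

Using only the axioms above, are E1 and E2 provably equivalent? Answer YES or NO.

NO

The axioms are sound identities: if E1 ↔* E2 then E1 and E2 evaluate identically under any assignment.
Under a=0, b=1: E1 evaluates to -1, E2 to 0. Distinct ⇒ no rewrite sequence connects them.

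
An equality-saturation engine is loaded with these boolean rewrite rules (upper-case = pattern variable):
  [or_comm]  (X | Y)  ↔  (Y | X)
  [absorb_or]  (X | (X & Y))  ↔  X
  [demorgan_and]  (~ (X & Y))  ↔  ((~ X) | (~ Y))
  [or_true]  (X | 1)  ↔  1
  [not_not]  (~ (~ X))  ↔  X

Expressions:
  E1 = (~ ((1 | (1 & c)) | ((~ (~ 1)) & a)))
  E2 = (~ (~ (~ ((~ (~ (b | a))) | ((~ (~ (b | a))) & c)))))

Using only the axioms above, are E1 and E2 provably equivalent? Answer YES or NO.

Every axiom is a valid identity, so a rewrite proof would force E1 and E2 to agree under every assignment.
At a=0, b=0, c=0: E1 = 0 but E2 = 1; they differ, so no derivation exists.

NO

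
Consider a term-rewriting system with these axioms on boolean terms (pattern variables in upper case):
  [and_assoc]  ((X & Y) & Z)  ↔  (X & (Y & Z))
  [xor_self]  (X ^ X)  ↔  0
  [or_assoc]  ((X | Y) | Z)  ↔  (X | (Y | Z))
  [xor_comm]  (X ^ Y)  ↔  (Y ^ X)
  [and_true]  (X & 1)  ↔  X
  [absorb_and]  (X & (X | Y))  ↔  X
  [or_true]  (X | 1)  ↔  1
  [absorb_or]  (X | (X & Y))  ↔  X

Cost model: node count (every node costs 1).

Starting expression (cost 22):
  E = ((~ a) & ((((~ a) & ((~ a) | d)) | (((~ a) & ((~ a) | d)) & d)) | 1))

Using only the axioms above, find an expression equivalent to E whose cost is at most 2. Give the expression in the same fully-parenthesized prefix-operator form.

(~ a)   [cost 2]

1. [absorb_or →] (((~ a) & ((~ a) | d)) | (((~ a) & ((~ a) | d)) & d))  →  ((~ a) & ((~ a) | d));  E = ((~ a) & (((~ a) & ((~ a) | d)) | 1))
2. [absorb_and →] ((~ a) & ((~ a) | d))  →  (~ a);  E = ((~ a) & ((~ a) | 1))
3. [absorb_and →] ((~ a) & ((~ a) | 1))  →  (~ a);  cost 2 ≤ 2, done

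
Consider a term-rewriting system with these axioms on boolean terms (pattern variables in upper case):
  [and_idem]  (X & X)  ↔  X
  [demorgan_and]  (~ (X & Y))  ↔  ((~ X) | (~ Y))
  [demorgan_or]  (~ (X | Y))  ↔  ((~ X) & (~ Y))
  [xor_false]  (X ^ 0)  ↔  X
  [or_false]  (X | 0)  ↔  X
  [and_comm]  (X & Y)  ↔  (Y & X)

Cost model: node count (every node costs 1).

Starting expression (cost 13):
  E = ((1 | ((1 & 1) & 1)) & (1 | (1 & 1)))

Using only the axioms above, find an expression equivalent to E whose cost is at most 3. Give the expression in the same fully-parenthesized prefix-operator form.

1. [and_idem →] (1 & 1)  →  1;  E = ((1 | (1 & 1)) & (1 | (1 & 1)))
2. [and_idem →] ((1 | (1 & 1)) & (1 | (1 & 1)))  →  (1 | (1 & 1))
3. [and_idem →] (1 & 1)  →  1;  cost 3 ≤ 3, done

(1 | 1)   [cost 3]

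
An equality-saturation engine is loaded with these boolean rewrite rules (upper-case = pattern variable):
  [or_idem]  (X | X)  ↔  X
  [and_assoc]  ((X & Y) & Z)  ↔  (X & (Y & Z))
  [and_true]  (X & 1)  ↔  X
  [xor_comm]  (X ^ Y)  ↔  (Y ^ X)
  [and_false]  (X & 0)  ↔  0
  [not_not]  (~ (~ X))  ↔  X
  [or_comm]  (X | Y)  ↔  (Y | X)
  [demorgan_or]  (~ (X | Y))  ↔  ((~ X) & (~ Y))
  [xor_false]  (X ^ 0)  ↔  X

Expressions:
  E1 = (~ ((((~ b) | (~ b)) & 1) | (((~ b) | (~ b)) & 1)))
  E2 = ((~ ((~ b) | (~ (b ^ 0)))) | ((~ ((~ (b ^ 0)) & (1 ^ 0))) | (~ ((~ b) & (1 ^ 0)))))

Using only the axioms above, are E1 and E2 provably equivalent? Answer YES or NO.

1. [or_idem →] ((((~ b) | (~ b)) & 1) | (((~ b) | (~ b)) & 1))  →  (((~ b) | (~ b)) & 1);  E1 = (~ (((~ b) | (~ b)) & 1))
2. [and_true →] (((~ b) | (~ b)) & 1)  →  ((~ b) | (~ b));  E1 = (~ ((~ b) | (~ b)))
3. [or_idem →] ((~ b) | (~ b))  →  (~ b);  E1 = (~ (~ b))
4. [or_idem ←] (~ (~ b))  →  ((~ (~ b)) | (~ (~ b)))
5. [and_true ←] (~ b)  →  ((~ b) & 1);  E1 = ((~ (~ b)) | (~ ((~ b) & 1)))
6. [xor_false ←] 1  →  (1 ^ 0);  E1 = ((~ (~ b)) | (~ ((~ b) & (1 ^ 0))))
7. [or_idem ←] (~ b)  →  ((~ b) | (~ b));  E1 = ((~ ((~ b) | (~ b))) | (~ ((~ b) & (1 ^ 0))))
8. [xor_false ←] b  →  (b ^ 0);  E1 = ((~ ((~ b) | (~ (b ^ 0)))) | (~ ((~ b) & (1 ^ 0))))
9. [or_idem ←] (~ ((~ b) & (1 ^ 0)))  →  ((~ ((~ b) & (1 ^ 0))) | (~ ((~ b) & (1 ^ 0))));  E1 = ((~ ((~ b) | (~ (b ^ 0)))) | ((~ ((~ b) & (1 ^ 0))) | (~ ((~ b) & (1 ^ 0)))))
10. [xor_false ←] b  →  (b ^ 0);  this is E2

YES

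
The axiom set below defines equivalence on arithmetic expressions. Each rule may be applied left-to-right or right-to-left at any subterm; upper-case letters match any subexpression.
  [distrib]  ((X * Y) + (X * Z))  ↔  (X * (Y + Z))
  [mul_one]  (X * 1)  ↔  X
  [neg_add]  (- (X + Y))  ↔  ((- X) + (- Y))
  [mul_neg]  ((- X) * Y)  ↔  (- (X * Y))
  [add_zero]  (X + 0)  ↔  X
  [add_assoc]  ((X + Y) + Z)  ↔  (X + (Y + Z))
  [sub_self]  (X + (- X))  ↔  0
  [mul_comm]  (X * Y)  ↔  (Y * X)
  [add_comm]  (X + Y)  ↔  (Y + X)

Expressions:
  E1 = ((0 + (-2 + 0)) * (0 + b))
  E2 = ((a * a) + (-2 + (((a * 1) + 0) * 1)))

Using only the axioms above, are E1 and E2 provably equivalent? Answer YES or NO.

The axioms are sound identities: if E1 ↔* E2 then E1 and E2 evaluate identically under any assignment.
Under a=0, b=0: E1 evaluates to 0, E2 to -2. Distinct ⇒ no rewrite sequence connects them.

NO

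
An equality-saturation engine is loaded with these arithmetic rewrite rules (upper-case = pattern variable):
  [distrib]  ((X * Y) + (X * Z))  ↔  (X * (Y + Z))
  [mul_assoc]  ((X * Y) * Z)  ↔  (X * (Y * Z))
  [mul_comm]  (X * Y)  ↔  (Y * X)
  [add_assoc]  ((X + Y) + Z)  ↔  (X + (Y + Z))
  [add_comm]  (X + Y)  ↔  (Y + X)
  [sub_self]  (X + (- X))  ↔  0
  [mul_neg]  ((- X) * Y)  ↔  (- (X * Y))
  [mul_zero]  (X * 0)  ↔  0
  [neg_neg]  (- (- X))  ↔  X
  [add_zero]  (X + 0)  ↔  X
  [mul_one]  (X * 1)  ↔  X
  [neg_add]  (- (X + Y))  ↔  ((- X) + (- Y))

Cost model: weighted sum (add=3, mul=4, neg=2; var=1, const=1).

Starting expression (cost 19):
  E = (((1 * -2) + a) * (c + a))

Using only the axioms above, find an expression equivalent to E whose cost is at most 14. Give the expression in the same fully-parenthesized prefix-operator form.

1. [mul_comm →] (1 * -2)  →  (-2 * 1);  E = (((-2 * 1) + a) * (c + a))
2. [mul_one →] (-2 * 1)  →  -2;  cost 14 ≤ 14, done

((-2 + a) * (c + a))   [cost 14]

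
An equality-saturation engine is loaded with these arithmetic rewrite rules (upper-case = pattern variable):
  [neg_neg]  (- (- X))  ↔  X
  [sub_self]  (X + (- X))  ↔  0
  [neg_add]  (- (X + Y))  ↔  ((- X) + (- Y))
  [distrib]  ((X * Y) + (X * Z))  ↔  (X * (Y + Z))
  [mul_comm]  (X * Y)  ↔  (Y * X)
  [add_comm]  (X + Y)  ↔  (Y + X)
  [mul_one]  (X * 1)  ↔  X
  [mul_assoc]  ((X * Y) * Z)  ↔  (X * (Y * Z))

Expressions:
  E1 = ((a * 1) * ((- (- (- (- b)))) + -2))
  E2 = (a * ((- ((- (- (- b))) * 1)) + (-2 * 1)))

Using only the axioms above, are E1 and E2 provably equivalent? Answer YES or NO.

YES

1. [neg_neg →] (- (- b))  →  b;  E1 = ((a * 1) * ((- (- b)) + -2))
2. [neg_neg →] (- (- b))  →  b;  E1 = ((a * 1) * (b + -2))
3. [mul_one →] (a * 1)  →  a;  E1 = (a * (b + -2))
4. [neg_neg ←] b  →  (- (- b));  E1 = (a * ((- (- b)) + -2))
5. [mul_one ←] -2  →  (-2 * 1);  E1 = (a * ((- (- b)) + (-2 * 1)))
6. [mul_one ←] (- b)  →  ((- b) * 1);  E1 = (a * ((- ((- b) * 1)) + (-2 * 1)))
7. [neg_neg ←] (- b)  →  (- (- (- b)));  this is E2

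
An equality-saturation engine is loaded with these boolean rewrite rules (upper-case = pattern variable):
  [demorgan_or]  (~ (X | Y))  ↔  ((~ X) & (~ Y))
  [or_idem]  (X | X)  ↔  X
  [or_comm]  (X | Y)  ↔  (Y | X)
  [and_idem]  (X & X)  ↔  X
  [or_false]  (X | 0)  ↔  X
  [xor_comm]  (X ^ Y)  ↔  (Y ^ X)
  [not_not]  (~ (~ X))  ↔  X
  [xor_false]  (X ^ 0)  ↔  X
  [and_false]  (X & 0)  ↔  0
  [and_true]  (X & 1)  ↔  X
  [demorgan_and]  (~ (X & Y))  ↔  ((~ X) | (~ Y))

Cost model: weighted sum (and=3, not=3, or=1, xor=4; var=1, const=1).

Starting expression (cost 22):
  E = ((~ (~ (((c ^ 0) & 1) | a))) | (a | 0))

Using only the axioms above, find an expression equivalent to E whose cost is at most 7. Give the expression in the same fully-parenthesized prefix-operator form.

1. [and_true →] ((c ^ 0) & 1)  →  (c ^ 0);  E = ((~ (~ ((c ^ 0) | a))) | (a | 0))
2. [xor_false →] (c ^ 0)  →  c;  E = ((~ (~ (c | a))) | (a | 0))
3. [not_not →] (~ (~ (c | a)))  →  (c | a);  cost 7 ≤ 7, done

((c | a) | (a | 0))   [cost 7]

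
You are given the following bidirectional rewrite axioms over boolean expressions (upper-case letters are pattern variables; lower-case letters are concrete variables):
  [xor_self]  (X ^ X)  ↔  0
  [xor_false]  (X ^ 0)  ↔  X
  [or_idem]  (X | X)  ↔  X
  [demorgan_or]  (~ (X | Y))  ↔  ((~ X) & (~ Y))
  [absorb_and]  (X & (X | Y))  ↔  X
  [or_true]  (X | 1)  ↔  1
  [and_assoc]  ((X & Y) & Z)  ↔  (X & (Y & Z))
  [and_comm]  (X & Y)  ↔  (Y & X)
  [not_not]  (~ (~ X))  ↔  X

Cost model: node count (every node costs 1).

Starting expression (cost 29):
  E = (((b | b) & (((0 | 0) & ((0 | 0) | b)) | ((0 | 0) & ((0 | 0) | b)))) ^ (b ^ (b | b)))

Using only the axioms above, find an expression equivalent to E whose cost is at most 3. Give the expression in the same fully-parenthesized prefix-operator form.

(1) (((0 | 0) & ((0 | 0) | b)) | ((0 | 0) & ((0 | 0) | b)))  =[or_idem →]=  ((0 | 0) & ((0 | 0) | b))    ⊢ (((b | b) & ((0 | 0) & ((0 | 0) | b))) ^ (b ^ (b | b)))
(2) ((0 | 0) & ((0 | 0) | b))  =[absorb_and →]=  (0 | 0)    ⊢ (((b | b) & (0 | 0)) ^ (b ^ (b | b)))
(3) (b | b)  =[or_idem →]=  b    ⊢ (((b | b) & (0 | 0)) ^ (b ^ b))
(4) (0 | 0)  =[or_idem →]=  0    ⊢ (((b | b) & 0) ^ (b ^ b))
(5) (b ^ b)  =[xor_self →]=  0    ⊢ (((b | b) & 0) ^ 0)
(6) (((b | b) & 0) ^ 0)  =[xor_false →]=  ((b | b) & 0)
(7) (b | b)  =[or_idem →]=  b    ⊢ cost 3, within 3

(b & 0)   [cost 3]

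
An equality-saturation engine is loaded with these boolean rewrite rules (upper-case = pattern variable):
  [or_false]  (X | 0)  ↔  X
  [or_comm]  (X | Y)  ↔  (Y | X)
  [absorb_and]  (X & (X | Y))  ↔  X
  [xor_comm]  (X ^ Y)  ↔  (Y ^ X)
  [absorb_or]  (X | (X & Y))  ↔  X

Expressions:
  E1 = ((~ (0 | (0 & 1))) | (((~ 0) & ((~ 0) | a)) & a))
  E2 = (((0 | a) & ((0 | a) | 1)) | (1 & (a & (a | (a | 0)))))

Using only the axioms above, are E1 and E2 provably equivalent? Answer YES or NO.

NO

Every axiom is a valid identity, so a rewrite proof would force E1 and E2 to agree under every assignment.
At a=0: E1 = 1 but E2 = 0; they differ, so no derivation exists.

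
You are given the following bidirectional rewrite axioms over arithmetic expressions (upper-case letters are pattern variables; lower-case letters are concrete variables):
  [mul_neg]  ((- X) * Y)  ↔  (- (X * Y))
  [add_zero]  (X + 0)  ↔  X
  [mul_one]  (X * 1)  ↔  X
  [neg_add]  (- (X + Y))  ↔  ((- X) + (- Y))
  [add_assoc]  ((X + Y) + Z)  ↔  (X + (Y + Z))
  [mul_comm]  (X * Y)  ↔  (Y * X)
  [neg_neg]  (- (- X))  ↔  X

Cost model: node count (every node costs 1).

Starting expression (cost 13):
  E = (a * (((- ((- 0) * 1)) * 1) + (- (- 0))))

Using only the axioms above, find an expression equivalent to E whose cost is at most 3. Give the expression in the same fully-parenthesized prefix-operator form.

(1) ((- ((- 0) * 1)) * 1)  =[mul_one →]=  (- ((- 0) * 1))    ⊢ (a * ((- ((- 0) * 1)) + (- (- 0))))
(2) (- (- 0))  =[neg_neg →]=  0    ⊢ (a * ((- ((- 0) * 1)) + 0))
(3) ((- 0) * 1)  =[mul_one →]=  (- 0)    ⊢ (a * ((- (- 0)) + 0))
(4) ((- (- 0)) + 0)  =[add_zero →]=  (- (- 0))    ⊢ (a * (- (- 0)))
(5) (- (- 0))  =[neg_neg →]=  0    ⊢ cost 3, within 3

(a * 0)   [cost 3]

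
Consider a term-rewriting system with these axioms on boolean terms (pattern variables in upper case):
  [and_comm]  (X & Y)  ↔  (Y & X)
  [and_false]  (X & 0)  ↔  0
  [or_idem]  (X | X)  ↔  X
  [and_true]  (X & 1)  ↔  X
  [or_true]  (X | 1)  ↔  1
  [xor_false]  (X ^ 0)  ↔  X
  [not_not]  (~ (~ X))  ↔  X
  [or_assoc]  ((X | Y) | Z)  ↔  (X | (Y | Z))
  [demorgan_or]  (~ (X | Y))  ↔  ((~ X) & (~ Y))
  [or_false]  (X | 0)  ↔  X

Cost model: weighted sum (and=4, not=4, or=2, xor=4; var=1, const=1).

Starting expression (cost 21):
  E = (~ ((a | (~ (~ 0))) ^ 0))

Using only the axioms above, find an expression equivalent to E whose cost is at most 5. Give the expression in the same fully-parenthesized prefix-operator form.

step 1: not_not (→) rewrites (~ (~ 0)) into 0, now (~ ((a | 0) ^ 0))
step 2: or_false (→) rewrites (a | 0) into a, now (~ (a ^ 0))
step 3: xor_false (→) rewrites (a ^ 0) into a, reaching cost 5 (bound 5)

(~ a)   [cost 5]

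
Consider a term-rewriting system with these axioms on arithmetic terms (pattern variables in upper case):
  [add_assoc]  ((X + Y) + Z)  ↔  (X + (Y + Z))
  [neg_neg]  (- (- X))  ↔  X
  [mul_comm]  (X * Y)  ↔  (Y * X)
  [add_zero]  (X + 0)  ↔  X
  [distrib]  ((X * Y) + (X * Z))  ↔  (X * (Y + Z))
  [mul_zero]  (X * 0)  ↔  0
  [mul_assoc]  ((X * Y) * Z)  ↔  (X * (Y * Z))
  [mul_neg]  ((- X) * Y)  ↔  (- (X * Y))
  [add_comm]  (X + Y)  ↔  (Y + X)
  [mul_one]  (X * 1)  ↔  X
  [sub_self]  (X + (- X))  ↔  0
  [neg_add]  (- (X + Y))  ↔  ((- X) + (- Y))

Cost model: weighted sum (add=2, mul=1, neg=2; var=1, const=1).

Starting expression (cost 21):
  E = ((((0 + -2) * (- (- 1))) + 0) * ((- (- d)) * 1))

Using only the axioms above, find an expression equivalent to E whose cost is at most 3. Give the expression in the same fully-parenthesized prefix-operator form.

(-2 * d)   [cost 3]

1. [add_zero →] (((0 + -2) * (- (- 1))) + 0)  →  ((0 + -2) * (- (- 1)));  E = (((0 + -2) * (- (- 1))) * ((- (- d)) * 1))
2. [mul_neg →] ((- (- d)) * 1)  →  (- ((- d) * 1));  E = (((0 + -2) * (- (- 1))) * (- ((- d) * 1)))
3. [neg_neg →] (- (- 1))  →  1;  E = (((0 + -2) * 1) * (- ((- d) * 1)))
4. [mul_one →] ((- d) * 1)  →  (- d);  E = (((0 + -2) * 1) * (- (- d)))
5. [add_comm →] (0 + -2)  →  (-2 + 0);  E = (((-2 + 0) * 1) * (- (- d)))
6. [add_zero →] (-2 + 0)  →  -2;  E = ((-2 * 1) * (- (- d)))
7. [neg_neg →] (- (- d))  →  d;  E = ((-2 * 1) * d)
8. [mul_one →] (-2 * 1)  →  -2;  cost 3 ≤ 3, done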